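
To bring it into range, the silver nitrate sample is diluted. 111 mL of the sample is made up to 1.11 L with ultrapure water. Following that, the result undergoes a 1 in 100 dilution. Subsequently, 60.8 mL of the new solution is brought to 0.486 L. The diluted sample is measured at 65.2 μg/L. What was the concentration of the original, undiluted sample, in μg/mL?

Overall dilution factor = 10 × 100 × 7.993 = 7993.
Original = 65.2 μg/L × 7993 = 5.21 × 10⁵ μg/L = 521 μg/mL.

521 μg/mL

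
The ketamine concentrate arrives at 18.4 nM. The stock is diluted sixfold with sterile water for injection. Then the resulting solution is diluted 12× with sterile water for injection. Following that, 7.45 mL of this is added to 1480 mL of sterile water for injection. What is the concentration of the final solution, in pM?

1.28 pM

Overall dilution factor = 6 × 12 × 199.7 = 1.44 × 10⁴.
18.4 nM / 1.44 × 10⁴ = 1.28 × 10⁻³ nM = 1.28 pM.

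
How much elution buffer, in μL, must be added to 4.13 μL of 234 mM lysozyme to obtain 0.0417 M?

19.0 μL

0.0417 M = 41.7 mM.
V₂ = C₁V₁/C₂ = 234 × 4.13 / 41.7 = 23.2 μL.
Diluent to add = V₂ − V₁ = 23.2 − 4.13 = 19.0 μL.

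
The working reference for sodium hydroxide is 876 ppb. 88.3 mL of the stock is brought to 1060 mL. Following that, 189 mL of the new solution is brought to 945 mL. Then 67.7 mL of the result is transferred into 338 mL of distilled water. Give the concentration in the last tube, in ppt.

Overall dilution factor = 12.00 × 5 × 5.993 = 360.
876 ppb / 360 = 2.44 ppb = 2440 ppt.

2440 ppt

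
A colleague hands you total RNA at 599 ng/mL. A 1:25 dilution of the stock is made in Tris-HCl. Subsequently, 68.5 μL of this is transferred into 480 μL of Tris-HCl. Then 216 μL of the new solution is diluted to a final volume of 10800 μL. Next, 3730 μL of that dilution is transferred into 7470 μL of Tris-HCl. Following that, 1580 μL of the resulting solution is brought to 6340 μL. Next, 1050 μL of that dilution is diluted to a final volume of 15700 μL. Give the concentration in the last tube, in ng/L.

Overall dilution factor = 25 × 8.007 × 50 × 3.003 × 4.013 × 14.95 = 1.80 × 10⁶.
599 ng/mL / 1.80 × 10⁶ = 3.32 × 10⁻⁴ ng/mL = 0.332 ng/L.

0.332 ng/L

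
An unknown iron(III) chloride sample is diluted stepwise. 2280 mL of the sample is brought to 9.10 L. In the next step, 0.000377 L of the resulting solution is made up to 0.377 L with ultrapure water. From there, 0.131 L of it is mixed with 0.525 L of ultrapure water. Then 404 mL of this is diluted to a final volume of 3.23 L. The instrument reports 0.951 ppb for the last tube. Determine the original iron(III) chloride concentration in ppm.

Overall dilution factor = 3.991 × 1000 × 5.008 × 7.995 = 1.60 × 10⁵.
Original = 0.951 ppb × 1.60 × 10⁵ = 1.52 × 10⁵ ppb = 152 ppm.

152 ppm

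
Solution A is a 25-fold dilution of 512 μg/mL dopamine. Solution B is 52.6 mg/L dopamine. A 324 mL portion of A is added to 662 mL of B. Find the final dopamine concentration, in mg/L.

C_A = 512 μg/mL / 25 = 20.5 μg/mL.
C_B = 52.6 mg/L = 52.6 μg/mL.
C_mix = (C_A·V_A + C_B·V_B)/(V_A + V_B) = (20.5×324 + 52.6×662) / 986.0 = 42.0 μg/mL = 42.0 mg/L.

42.0 mg/L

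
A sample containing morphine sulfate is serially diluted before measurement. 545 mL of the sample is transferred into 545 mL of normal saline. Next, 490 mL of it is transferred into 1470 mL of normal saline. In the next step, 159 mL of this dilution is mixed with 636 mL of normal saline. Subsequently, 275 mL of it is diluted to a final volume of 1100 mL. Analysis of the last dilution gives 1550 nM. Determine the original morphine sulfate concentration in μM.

Overall dilution factor = 2 × 4 × 5 × 4 = 160.
Original = 1550 nM × 160 = 2.48 × 10⁵ nM = 248 μM.

248 μM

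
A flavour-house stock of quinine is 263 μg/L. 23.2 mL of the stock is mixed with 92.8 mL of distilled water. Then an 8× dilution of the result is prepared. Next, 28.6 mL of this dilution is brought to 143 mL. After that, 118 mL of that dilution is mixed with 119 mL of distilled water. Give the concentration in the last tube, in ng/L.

655 ng/L

Overall dilution factor = 5 × 8 × 5 × 2.008 = 402.
263 μg/L / 402 = 0.655 μg/L = 655 ng/L.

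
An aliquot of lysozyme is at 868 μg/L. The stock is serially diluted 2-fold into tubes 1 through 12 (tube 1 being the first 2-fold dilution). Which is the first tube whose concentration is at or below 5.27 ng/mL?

Tube n has concentration 868 μg/L / 2ⁿ.
Need 2ⁿ ≥ 868 μg/L / 5.27 ng/mL = 165, so n ≥ 7.36.
First such tube: n = 8.

tube 8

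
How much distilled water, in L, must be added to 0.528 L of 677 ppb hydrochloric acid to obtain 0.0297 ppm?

11.5 L

0.0297 ppm = 29.7 ppb.
V₂ = C₁V₁/C₂ = 677 × 0.528 / 29.7 = 12.0 L.
Diluent to add = V₂ − V₁ = 12.0 − 0.528 = 11.5 L.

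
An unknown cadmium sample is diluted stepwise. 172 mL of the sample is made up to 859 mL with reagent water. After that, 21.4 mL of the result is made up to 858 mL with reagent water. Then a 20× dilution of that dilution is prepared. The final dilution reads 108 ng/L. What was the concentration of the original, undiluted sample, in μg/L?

433 μg/L

Overall dilution factor = 4.994 × 40.09 × 20 = 4005.
Original = 108 ng/L × 4005 = 4.33 × 10⁵ ng/L = 433 μg/L.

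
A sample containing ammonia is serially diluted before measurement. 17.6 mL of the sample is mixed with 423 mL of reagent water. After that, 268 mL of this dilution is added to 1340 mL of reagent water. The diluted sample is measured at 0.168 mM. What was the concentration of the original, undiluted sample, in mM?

Overall dilution factor = 25.03 × 6 = 150.
Original = 0.168 mM × 150 = 25.2 mM.

25.2 mM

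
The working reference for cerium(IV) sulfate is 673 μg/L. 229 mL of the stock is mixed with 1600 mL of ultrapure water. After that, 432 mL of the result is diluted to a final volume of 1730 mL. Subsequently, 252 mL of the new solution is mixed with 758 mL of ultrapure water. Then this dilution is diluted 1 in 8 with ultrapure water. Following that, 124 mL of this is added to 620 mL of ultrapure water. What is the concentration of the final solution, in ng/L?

Overall dilution factor = 7.987 × 4.005 × 4.008 × 8 × 6 = 6153.
673 μg/L / 6153 = 0.109 μg/L = 109 ng/L.

109 ng/L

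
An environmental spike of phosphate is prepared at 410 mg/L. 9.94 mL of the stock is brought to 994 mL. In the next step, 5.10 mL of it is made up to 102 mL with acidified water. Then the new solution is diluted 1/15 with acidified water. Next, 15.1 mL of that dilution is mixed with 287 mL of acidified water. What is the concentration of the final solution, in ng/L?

Overall dilution factor = 100 × 20 × 15 × 20.01 = 6.00 × 10⁵.
410 mg/L / 6.00 × 10⁵ = 6.83 × 10⁻⁴ mg/L = 683 ng/L.

683 ng/L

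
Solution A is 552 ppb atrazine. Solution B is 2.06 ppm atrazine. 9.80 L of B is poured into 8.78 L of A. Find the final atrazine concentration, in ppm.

C_B = 2.06 ppm = 2060 ppb.
C_mix = (C_A·V_A + C_B·V_B)/(V_A + V_B) = (552×8.78 + 2060×9.80) / 18.58 = 1347 ppb = 1.35 ppm.

1.35 ppm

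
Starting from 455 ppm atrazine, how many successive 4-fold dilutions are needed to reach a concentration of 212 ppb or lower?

Need 4ⁿ ≥ 2146, so n ≥ log(2146)/log(4) = 5.53.
Minimum whole steps: n = 6.

6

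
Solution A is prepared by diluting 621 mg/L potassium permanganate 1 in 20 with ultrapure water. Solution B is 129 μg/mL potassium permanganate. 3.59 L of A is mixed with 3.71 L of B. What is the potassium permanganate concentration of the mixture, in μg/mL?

80.8 μg/mL

C_A = 621 mg/L / 20 = 31.1 mg/L.
C_B = 129 μg/mL = 129 mg/L.
C_mix = (C_A·V_A + C_B·V_B)/(V_A + V_B) = (31.1×3.59 + 129×3.71) / 7.300 = 80.8 mg/L = 80.8 μg/mL.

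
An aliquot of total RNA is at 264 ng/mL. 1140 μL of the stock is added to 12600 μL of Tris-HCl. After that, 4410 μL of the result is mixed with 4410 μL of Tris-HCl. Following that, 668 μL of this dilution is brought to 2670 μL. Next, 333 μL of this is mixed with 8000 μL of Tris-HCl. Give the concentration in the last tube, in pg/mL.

109 pg/mL

Overall dilution factor = 12.05 × 2 × 3.997 × 25.02 = 2411.
264 ng/mL / 2411 = 0.109 ng/mL = 109 pg/mL.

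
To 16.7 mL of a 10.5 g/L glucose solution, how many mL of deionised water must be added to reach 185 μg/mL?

185 μg/mL = 0.185 g/L.
V₂ = C₁V₁/C₂ = 10.5 × 16.7 / 0.185 = 948 mL.
Diluent to add = V₂ − V₁ = 948 − 16.7 = 931 mL.

931 mL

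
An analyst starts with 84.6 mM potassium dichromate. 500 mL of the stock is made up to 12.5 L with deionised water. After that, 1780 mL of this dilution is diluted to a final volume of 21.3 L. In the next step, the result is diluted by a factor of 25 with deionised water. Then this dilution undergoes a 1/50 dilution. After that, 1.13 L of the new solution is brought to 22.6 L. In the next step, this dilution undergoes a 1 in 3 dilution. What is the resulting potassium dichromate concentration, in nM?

3.77 nM

Overall dilution factor = 25 × 11.97 × 25 × 50 × 20 × 3 = 2.24 × 10⁷.
84.6 mM / 2.24 × 10⁷ = 3.77 × 10⁻⁶ mM = 3.77 nM.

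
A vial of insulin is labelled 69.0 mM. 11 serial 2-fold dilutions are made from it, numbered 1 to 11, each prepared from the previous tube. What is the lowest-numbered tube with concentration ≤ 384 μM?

tube 8

Tube n has concentration 69.0 mM / 2ⁿ.
Need 2ⁿ ≥ 69.0 mM / 384 μM = 180, so n ≥ 7.49.
First such tube: n = 8.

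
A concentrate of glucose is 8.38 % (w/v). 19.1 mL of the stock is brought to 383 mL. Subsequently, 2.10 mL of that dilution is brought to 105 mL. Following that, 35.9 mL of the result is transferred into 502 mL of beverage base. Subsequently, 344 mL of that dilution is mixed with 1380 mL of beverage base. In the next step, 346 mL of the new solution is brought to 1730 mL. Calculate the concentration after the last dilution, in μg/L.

Overall dilution factor = 20.05 × 50 × 14.98 × 5.012 × 5 = 3.76 × 10⁵.
8.38 % (w/v) / 3.76 × 10⁵ = 2.23 × 10⁻⁵ % (w/v) = 223 μg/L.

223 μg/L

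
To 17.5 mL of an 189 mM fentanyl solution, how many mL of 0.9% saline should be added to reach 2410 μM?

2410 μM = 2.41 mM.
V₂ = C₁V₁/C₂ = 189 × 17.5 / 2.41 = 1372 mL.
Diluent to add = V₂ − V₁ = 1372 − 17.5 = 1350 mL.

1350 mL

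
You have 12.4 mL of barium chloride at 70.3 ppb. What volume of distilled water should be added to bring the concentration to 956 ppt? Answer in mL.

899 mL

956 ppt = 0.956 ppb.
V₂ = C₁V₁/C₂ = 70.3 × 12.4 / 0.956 = 912 mL.
Diluent to add = V₂ − V₁ = 912 − 12.4 = 899 mL.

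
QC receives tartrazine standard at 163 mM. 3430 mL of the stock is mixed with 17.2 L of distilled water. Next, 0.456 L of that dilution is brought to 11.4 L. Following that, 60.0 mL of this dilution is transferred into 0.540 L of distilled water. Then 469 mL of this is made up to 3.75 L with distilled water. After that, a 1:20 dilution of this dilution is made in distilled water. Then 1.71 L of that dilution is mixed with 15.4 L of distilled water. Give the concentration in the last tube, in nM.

67.7 nM

Overall dilution factor = 6.015 × 25 × 10 × 7.996 × 20 × 10.01 = 2.41 × 10⁶.
163 mM / 2.41 × 10⁶ = 6.77 × 10⁻⁵ mM = 67.7 nM.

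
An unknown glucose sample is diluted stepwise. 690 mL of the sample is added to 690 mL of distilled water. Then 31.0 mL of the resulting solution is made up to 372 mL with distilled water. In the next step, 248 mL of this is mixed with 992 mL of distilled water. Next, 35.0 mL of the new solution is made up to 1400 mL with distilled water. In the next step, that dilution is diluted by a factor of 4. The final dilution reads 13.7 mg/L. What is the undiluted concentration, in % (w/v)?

Overall dilution factor = 2 × 12 × 5 × 40 × 4 = 1.92 × 10⁴.
Original = 13.7 mg/L × 1.92 × 10⁴ = 2.63 × 10⁵ mg/L = 26.3 % (w/v).

26.3 % (w/v)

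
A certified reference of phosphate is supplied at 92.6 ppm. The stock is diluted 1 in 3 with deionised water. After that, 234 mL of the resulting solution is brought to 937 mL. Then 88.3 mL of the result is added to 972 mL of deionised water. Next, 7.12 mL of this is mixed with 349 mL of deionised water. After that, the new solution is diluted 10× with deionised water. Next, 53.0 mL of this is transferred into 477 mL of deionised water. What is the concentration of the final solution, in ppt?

Overall dilution factor = 3 × 4.004 × 12.01 × 50.02 × 10 × 10 = 7.21 × 10⁵.
92.6 ppm / 7.21 × 10⁵ = 1.28 × 10⁻⁴ ppm = 128 ppt.

128 ppt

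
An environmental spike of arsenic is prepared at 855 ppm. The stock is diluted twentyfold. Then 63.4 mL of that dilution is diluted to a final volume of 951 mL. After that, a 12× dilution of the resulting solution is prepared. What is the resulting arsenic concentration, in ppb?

237 ppb

Overall dilution factor = 20 × 15 × 12 = 3600.
855 ppm / 3600 = 0.237 ppm = 237 ppb.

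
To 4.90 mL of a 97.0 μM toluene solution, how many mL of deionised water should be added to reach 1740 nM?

1740 nM = 1.74 μM.
V₂ = C₁V₁/C₂ = 97.0 × 4.90 / 1.74 = 273 mL.
Diluent to add = V₂ − V₁ = 273 − 4.90 = 268 mL.

268 mL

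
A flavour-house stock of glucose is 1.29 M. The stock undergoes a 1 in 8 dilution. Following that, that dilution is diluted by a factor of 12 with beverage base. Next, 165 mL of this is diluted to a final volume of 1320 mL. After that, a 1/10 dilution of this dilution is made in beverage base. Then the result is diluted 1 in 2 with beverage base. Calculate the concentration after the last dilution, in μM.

84.0 μM

Overall dilution factor = 8 × 12 × 8 × 10 × 2 = 1.54 × 10⁴.
1.29 M / 1.54 × 10⁴ = 8.40 × 10⁻⁵ M = 84.0 μM.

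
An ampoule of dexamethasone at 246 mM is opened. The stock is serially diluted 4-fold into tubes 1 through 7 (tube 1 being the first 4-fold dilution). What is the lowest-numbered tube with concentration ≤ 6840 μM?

Tube n has concentration 246 mM / 4ⁿ.
Need 4ⁿ ≥ 246 mM / 6840 μM = 36.0, so n ≥ 2.58.
First such tube: n = 3.

tube 3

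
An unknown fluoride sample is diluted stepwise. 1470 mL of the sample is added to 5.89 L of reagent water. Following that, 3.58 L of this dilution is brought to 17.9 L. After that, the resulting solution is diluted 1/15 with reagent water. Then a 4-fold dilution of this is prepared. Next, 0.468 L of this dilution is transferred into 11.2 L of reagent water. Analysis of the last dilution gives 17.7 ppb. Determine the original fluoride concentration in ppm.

663 ppm

Overall dilution factor = 5.007 × 5 × 15 × 4 × 24.93 = 3.74 × 10⁴.
Original = 17.7 ppb × 3.74 × 10⁴ = 6.63 × 10⁵ ppb = 663 ppm.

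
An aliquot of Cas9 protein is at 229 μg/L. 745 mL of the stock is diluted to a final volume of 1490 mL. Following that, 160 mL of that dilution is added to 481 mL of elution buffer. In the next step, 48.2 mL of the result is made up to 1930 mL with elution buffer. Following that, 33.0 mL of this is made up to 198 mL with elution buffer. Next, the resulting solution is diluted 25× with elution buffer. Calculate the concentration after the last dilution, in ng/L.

Overall dilution factor = 2 × 4.006 × 40.04 × 6 × 25 = 4.81 × 10⁴.
229 μg/L / 4.81 × 10⁴ = 4.76 × 10⁻³ μg/L = 4.76 ng/L.

4.76 ng/L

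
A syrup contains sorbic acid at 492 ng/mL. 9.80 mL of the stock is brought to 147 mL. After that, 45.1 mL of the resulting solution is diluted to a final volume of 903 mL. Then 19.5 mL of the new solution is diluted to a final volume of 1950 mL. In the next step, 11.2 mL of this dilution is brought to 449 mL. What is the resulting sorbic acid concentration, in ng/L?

Overall dilution factor = 15 × 20.02 × 100 × 40.09 = 1.20 × 10⁶.
492 ng/mL / 1.20 × 10⁶ = 4.09 × 10⁻⁴ ng/mL = 0.409 ng/L.

0.409 ng/L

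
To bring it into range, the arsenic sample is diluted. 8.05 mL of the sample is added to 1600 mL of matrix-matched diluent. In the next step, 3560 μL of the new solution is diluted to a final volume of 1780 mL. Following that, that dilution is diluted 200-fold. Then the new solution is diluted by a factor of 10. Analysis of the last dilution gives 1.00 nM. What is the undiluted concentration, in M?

Overall dilution factor = 199.8 × 500 × 200 × 10 = 2.00 × 10⁸.
Original = 1.00 nM × 2.00 × 10⁸ = 2.00 × 10⁸ nM = 0.200 M.

0.200 M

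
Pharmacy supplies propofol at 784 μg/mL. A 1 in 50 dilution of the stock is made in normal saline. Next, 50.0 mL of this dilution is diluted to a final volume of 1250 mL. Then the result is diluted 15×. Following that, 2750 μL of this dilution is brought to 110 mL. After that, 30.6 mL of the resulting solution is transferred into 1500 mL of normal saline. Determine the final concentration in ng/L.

20.9 ng/L

Overall dilution factor = 50 × 25 × 15 × 40 × 50.02 = 3.75 × 10⁷.
784 μg/mL / 3.75 × 10⁷ = 2.09 × 10⁻⁵ μg/mL = 20.9 ng/L.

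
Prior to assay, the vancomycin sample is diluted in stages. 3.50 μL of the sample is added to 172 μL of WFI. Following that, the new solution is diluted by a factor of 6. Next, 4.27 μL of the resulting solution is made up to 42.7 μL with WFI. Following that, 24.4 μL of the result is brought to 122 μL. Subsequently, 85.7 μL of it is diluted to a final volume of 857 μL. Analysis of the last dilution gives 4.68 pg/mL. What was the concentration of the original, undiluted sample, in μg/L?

704 μg/L

Overall dilution factor = 50.14 × 6 × 10 × 5 × 10 = 1.50 × 10⁵.
Original = 4.68 pg/mL × 1.50 × 10⁵ = 7.04 × 10⁵ pg/mL = 704 μg/L.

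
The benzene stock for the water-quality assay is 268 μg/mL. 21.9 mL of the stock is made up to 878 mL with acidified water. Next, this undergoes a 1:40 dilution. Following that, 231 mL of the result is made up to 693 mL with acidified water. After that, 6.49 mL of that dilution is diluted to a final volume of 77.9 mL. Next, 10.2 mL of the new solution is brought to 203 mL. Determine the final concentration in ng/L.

233 ng/L

Overall dilution factor = 40.09 × 40 × 3 × 12.00 × 19.90 = 1.15 × 10⁶.
268 μg/mL / 1.15 × 10⁶ = 2.33 × 10⁻⁴ μg/mL = 233 ng/L.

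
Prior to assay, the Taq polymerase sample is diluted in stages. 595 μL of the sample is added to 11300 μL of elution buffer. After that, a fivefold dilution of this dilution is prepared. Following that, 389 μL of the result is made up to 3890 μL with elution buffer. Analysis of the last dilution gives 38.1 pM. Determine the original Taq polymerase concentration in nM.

38.1 nM

Overall dilution factor = 19.99 × 5 × 10 = 1000.
Original = 38.1 pM × 1000 = 3.81 × 10⁴ pM = 38.1 nM.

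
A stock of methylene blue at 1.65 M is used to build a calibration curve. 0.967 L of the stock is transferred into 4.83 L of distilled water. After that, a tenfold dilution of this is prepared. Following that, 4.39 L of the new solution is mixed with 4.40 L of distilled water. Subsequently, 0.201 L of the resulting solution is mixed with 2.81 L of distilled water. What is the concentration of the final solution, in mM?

Overall dilution factor = 5.995 × 10 × 2.002 × 14.98 = 1798.
1.65 M / 1798 = 9.18 × 10⁻⁴ M = 0.918 mM.

0.918 mM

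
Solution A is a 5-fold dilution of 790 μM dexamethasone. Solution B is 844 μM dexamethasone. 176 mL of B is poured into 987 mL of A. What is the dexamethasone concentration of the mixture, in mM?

0.262 mM

C_A = 790 μM / 5 = 158 μM.
C_mix = (C_A·V_A + C_B·V_B)/(V_A + V_B) = (158×987 + 844×176) / 1163 = 262 μM = 0.262 mM.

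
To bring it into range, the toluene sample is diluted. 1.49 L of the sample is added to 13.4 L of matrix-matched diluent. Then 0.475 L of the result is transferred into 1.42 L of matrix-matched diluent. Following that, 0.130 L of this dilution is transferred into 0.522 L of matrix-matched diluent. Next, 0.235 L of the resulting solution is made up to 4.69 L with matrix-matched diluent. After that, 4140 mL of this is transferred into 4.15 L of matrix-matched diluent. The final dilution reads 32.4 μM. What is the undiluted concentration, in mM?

Overall dilution factor = 9.993 × 3.989 × 5.015 × 19.96 × 2.002 = 7991.
Original = 32.4 μM × 7991 = 2.59 × 10⁵ μM = 259 mM.

259 mM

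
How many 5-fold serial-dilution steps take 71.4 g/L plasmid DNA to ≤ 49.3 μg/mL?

Need 5ⁿ ≥ 1448, so n ≥ log(1448)/log(5) = 4.52.
Minimum whole steps: n = 5.

5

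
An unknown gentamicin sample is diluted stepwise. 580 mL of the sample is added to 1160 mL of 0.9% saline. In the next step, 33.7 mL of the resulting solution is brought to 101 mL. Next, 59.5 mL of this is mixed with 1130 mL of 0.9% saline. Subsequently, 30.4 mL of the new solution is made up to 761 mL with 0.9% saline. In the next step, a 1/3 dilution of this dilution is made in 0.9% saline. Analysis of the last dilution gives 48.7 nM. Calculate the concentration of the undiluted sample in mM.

0.657 mM

Overall dilution factor = 3 × 2.997 × 19.99 × 25.03 × 3 = 1.35 × 10⁴.
Original = 48.7 nM × 1.35 × 10⁴ = 6.57 × 10⁵ nM = 0.657 mM.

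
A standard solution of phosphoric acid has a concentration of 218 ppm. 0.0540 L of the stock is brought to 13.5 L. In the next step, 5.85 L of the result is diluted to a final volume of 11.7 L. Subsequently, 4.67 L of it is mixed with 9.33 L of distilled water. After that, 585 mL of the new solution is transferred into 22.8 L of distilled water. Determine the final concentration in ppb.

Overall dilution factor = 250 × 2 × 2.998 × 39.97 = 5.99 × 10⁴.
218 ppm / 5.99 × 10⁴ = 3.64 × 10⁻³ ppm = 3.64 ppb.

3.64 ppb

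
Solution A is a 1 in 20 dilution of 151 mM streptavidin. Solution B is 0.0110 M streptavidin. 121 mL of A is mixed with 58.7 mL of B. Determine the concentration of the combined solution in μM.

8680 μM

C_A = 151 mM / 20 = 7.55 mM.
C_B = 0.0110 M = 11.0 mM.
C_mix = (C_A·V_A + C_B·V_B)/(V_A + V_B) = (7.55×121 + 11.0×58.7) / 179.7 = 8.68 mM = 8680 μM.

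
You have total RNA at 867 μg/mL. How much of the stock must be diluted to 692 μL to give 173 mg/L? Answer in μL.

138 μL

173 mg/L = 173 μg/mL.
V₁ = C₂V₂/C₁ = 173 × 692 / 867 = 138 μL.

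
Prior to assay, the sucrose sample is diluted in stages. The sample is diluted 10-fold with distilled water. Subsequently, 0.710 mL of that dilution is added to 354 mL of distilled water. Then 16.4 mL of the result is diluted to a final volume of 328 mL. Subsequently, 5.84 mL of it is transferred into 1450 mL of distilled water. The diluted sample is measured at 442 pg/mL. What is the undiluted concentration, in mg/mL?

Overall dilution factor = 10 × 499.6 × 20 × 249.3 = 2.49 × 10⁷.
Original = 442 pg/mL × 2.49 × 10⁷ = 1.10 × 10¹⁰ pg/mL = 11.0 mg/mL.

11.0 mg/mL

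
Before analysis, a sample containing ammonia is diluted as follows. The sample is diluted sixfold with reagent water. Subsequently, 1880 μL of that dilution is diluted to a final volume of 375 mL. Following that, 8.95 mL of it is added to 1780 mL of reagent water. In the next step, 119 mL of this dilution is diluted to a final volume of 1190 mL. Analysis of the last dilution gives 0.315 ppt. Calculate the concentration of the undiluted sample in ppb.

Overall dilution factor = 6 × 199.5 × 199.9 × 10 = 2.39 × 10⁶.
Original = 0.315 ppt × 2.39 × 10⁶ = 7.54 × 10⁵ ppt = 754 ppb.

754 ppb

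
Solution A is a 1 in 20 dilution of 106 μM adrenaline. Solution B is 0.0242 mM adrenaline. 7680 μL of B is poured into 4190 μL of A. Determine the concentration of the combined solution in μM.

17.5 μM

C_A = 106 μM / 20 = 5.30 μM.
C_B = 0.0242 mM = 24.2 μM.
C_mix = (C_A·V_A + C_B·V_B)/(V_A + V_B) = (5.30×4190 + 24.2×7680) / 11870 = 17.5 μM.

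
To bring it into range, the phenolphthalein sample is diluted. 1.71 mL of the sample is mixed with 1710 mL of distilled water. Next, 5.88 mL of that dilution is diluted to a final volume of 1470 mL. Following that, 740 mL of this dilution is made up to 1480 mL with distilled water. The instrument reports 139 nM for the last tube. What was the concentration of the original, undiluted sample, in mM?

Overall dilution factor = 1001 × 250 × 2 = 5.00 × 10⁵.
Original = 139 nM × 5.00 × 10⁵ = 6.96 × 10⁷ nM = 69.6 mM.

69.6 mM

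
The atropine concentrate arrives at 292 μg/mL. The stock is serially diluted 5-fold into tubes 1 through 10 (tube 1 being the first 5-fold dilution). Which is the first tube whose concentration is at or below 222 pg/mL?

tube 9

Tube n has concentration 292 μg/mL / 5ⁿ.
Need 5ⁿ ≥ 292 μg/mL / 222 pg/mL = 1.32 × 10⁶, so n ≥ 8.75.
First such tube: n = 9.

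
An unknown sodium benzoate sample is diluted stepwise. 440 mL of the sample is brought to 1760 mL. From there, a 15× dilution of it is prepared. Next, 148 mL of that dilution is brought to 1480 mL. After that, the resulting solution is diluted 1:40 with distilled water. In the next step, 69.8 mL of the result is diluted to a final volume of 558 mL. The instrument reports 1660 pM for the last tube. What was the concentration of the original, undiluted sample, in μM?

318 μM

Overall dilution factor = 4 × 15 × 10 × 40 × 7.994 = 1.92 × 10⁵.
Original = 1660 pM × 1.92 × 10⁵ = 3.18 × 10⁸ pM = 318 μM.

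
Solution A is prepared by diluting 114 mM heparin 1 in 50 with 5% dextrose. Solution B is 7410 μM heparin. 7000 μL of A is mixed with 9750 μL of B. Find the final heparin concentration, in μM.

5270 μM

C_A = 114 mM / 50 = 2.28 mM.
C_B = 7410 μM = 7.41 mM.
C_mix = (C_A·V_A + C_B·V_B)/(V_A + V_B) = (2.28×7000 + 7.41×9750) / 16750 = 5.27 mM = 5270 μM.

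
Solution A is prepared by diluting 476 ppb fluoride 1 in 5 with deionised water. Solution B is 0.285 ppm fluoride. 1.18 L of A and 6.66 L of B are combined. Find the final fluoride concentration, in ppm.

0.256 ppm

C_A = 476 ppb / 5 = 95.2 ppb.
C_B = 0.285 ppm = 285 ppb.
C_mix = (C_A·V_A + C_B·V_B)/(V_A + V_B) = (95.2×1.18 + 285×6.66) / 7.840 = 256 ppb = 0.256 ppm.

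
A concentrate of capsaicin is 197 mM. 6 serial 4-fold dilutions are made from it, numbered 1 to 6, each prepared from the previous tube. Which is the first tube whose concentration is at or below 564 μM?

Tube n has concentration 197 mM / 4ⁿ.
Need 4ⁿ ≥ 197 mM / 564 μM = 349, so n ≥ 4.22.
First such tube: n = 5.

tube 5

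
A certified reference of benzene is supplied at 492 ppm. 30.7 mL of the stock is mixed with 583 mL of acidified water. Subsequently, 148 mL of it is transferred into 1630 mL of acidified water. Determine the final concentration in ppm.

2.05 ppm

Overall dilution factor = 19.99 × 12.01 = 240.
492 ppm / 240 = 2.05 ppm.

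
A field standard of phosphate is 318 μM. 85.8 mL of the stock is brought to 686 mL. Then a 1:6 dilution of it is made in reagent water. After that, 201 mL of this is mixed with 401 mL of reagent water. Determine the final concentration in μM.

Overall dilution factor = 7.995 × 6 × 2.995 = 144.
318 μM / 144 = 2.21 μM.

2.21 μM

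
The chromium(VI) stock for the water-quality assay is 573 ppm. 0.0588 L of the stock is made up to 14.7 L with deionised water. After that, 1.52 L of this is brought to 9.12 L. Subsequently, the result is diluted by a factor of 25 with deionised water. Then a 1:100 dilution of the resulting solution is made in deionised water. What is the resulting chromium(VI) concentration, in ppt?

Overall dilution factor = 250 × 6 × 25 × 100 = 3.75 × 10⁶.
573 ppm / 3.75 × 10⁶ = 1.53 × 10⁻⁴ ppm = 153 ppt.

153 ppt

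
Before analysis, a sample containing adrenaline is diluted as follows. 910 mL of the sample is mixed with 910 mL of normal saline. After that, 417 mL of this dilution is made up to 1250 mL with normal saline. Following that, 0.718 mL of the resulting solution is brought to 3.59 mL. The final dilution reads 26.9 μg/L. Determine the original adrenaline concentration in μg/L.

806 μg/L

Overall dilution factor = 2 × 2.998 × 5 = 30.0.
Original = 26.9 μg/L × 30.0 = 806 μg/L.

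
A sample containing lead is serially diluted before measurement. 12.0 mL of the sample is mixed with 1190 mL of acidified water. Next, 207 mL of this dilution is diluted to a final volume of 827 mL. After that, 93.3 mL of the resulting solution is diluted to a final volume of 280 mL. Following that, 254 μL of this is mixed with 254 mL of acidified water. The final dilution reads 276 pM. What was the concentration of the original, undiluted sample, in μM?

Overall dilution factor = 100.2 × 3.995 × 3.001 × 1001 = 1.20 × 10⁶.
Original = 276 pM × 1.20 × 10⁶ = 3.32 × 10⁸ pM = 332 μM.

332 μM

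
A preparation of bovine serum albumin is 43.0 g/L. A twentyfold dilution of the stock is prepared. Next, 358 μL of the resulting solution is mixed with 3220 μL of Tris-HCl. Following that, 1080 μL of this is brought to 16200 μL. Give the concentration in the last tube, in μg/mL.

Overall dilution factor = 20 × 9.994 × 15 = 2998.
43.0 g/L / 2998 = 0.0143 g/L = 14.3 μg/mL.

14.3 μg/mL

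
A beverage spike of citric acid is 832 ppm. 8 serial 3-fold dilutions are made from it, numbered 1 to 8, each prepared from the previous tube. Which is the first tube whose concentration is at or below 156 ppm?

tube 2

Tube n has concentration 832 ppm / 3ⁿ.
Need 3ⁿ ≥ 832 ppm / 156 ppm = 5.33, so n ≥ 1.52.
First such tube: n = 2.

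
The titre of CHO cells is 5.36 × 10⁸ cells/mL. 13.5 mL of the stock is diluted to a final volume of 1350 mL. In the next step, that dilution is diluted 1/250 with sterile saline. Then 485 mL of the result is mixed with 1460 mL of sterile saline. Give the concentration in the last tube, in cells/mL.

Overall dilution factor = 100 × 250 × 4.010 = 1.00 × 10⁵.
5.36 × 10⁸ cells/mL / 1.00 × 10⁵ = 5350 cells/mL.

5350 cells/mL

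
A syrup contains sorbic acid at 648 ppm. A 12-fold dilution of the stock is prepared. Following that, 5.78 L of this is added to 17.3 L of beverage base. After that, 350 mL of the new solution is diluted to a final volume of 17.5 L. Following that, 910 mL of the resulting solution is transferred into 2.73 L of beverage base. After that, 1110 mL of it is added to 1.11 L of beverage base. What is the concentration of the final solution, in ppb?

Overall dilution factor = 12 × 3.993 × 50 × 4 × 2 = 1.92 × 10⁴.
648 ppm / 1.92 × 10⁴ = 0.0338 ppm = 33.8 ppb.

33.8 ppb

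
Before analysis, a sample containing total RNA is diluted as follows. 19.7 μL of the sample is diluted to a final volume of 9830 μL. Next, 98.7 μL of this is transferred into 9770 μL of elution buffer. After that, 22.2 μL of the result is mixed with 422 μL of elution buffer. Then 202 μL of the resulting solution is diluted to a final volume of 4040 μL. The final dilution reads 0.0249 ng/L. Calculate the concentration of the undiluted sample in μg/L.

Overall dilution factor = 499.0 × 99.99 × 20.01 × 20 = 2.00 × 10⁷.
Original = 0.0249 ng/L × 2.00 × 10⁷ = 4.97 × 10⁵ ng/L = 497 μg/L.

497 μg/L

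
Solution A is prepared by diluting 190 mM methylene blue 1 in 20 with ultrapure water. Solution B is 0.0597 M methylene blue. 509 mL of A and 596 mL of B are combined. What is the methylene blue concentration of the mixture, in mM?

36.6 mM

C_A = 190 mM / 20 = 9.50 mM.
C_B = 0.0597 M = 59.7 mM.
C_mix = (C_A·V_A + C_B·V_B)/(V_A + V_B) = (9.50×509 + 59.7×596) / 1105 = 36.6 mM.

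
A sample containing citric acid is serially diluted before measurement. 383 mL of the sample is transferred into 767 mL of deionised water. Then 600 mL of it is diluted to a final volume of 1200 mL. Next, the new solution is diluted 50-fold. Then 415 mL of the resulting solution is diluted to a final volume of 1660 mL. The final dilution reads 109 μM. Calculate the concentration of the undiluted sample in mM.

131 mM

Overall dilution factor = 3.003 × 2 × 50 × 4 = 1201.
Original = 109 μM × 1201 = 1.31 × 10⁵ μM = 131 mM.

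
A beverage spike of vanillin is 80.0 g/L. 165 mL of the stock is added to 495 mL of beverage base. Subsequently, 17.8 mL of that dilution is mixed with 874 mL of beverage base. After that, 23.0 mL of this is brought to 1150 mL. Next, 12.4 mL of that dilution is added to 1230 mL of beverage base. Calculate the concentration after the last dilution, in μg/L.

79.7 μg/L

Overall dilution factor = 4 × 50.10 × 50 × 100.2 = 1.00 × 10⁶.
80.0 g/L / 1.00 × 10⁶ = 7.97 × 10⁻⁵ g/L = 79.7 μg/L.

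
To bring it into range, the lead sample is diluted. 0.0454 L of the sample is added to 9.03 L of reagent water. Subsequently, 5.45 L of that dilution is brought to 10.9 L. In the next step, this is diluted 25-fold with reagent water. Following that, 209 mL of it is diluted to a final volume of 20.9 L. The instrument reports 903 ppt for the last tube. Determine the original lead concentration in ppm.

Overall dilution factor = 199.9 × 2 × 25 × 100 = 9.99 × 10⁵.
Original = 903 ppt × 9.99 × 10⁵ = 9.03 × 10⁸ ppt = 903 ppm.

903 ppm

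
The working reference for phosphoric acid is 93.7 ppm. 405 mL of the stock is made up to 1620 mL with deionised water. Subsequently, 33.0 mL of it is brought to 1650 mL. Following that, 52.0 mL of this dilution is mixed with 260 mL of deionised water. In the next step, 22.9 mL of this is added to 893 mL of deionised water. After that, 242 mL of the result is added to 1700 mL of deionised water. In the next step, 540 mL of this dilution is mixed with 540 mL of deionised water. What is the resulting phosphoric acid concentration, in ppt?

122 ppt

Overall dilution factor = 4 × 50 × 6 × 40.00 × 8.025 × 2 = 7.70 × 10⁵.
93.7 ppm / 7.70 × 10⁵ = 1.22 × 10⁻⁴ ppm = 122 ppt.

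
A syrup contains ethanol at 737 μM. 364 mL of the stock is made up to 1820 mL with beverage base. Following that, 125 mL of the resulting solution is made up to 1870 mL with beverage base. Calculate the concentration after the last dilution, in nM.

Overall dilution factor = 5 × 14.96 = 74.8.
737 μM / 74.8 = 9.85 μM = 9850 nM.

9850 nM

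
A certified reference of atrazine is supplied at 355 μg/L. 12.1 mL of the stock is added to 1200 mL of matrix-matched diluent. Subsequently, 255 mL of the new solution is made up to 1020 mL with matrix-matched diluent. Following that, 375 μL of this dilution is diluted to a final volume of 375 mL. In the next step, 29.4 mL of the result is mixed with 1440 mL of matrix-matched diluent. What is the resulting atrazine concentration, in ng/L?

0.0177 ng/L

Overall dilution factor = 100.2 × 4 × 1000 × 49.98 = 2.00 × 10⁷.
355 μg/L / 2.00 × 10⁷ = 1.77 × 10⁻⁵ μg/L = 0.0177 ng/L.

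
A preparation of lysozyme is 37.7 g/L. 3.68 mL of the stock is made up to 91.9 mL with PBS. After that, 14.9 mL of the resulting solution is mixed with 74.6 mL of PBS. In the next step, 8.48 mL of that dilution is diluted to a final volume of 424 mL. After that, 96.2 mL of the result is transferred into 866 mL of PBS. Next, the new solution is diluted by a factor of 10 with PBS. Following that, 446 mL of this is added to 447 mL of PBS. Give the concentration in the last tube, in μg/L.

25.1 μg/L

Overall dilution factor = 24.97 × 6.007 × 50 × 10.00 × 10 × 2.002 = 1.50 × 10⁶.
37.7 g/L / 1.50 × 10⁶ = 2.51 × 10⁻⁵ g/L = 25.1 μg/L.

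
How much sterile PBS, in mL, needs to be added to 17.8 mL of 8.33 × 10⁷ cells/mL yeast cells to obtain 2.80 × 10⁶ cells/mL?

512 mL

V₂ = C₁V₁/C₂ = 8.33 × 10⁷ × 17.8 / 2.80 × 10⁶ = 530 mL.
Diluent to add = V₂ − V₁ = 530 − 17.8 = 512 mL.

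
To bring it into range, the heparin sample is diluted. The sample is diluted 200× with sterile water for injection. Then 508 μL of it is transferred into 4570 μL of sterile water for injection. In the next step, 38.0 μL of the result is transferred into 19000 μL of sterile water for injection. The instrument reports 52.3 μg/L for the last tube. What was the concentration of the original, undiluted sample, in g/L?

52.4 g/L

Overall dilution factor = 200 × 9.996 × 501 = 1.00 × 10⁶.
Original = 52.3 μg/L × 1.00 × 10⁶ = 5.24 × 10⁷ μg/L = 52.4 g/L.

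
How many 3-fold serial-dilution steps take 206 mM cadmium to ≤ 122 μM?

Need 3ⁿ ≥ 1689, so n ≥ log(1689)/log(3) = 6.76.
Minimum whole steps: n = 7.

7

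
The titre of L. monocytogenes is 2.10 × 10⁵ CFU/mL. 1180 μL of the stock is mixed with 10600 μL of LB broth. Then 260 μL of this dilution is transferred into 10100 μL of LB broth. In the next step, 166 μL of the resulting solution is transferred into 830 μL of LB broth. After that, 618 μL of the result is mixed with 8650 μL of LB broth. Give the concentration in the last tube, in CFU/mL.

5.87 CFU/mL

Overall dilution factor = 9.983 × 39.85 × 6 × 15.00 = 3.58 × 10⁴.
2.10 × 10⁵ CFU/mL / 3.58 × 10⁴ = 5.87 CFU/mL.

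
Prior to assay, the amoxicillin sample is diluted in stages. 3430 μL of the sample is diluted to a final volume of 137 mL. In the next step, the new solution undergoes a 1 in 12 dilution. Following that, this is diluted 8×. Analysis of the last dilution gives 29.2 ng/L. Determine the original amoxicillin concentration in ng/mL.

112 ng/mL

Overall dilution factor = 39.94 × 12 × 8 = 3834.
Original = 29.2 ng/L × 3834 = 1.12 × 10⁵ ng/L = 112 ng/mL.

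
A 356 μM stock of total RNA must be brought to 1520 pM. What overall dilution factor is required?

2.34 × 10⁵

Factor = C₀/C_target = 356 μM / 1520 pM = 2.34 × 10⁵.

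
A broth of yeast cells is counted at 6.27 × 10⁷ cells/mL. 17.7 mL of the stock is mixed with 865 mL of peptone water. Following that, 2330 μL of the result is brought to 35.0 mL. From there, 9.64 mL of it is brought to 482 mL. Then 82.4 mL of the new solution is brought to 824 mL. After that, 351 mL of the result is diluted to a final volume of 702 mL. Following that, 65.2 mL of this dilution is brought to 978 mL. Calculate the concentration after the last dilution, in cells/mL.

Overall dilution factor = 49.87 × 15.02 × 50 × 10 × 2 × 15 = 1.12 × 10⁷.
6.27 × 10⁷ cells/mL / 1.12 × 10⁷ = 5.58 cells/mL.

5.58 cells/mL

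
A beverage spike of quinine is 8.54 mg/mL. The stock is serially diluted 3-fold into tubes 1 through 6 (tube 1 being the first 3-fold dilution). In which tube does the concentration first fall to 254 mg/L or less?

tube 4

Tube n has concentration 8.54 mg/mL / 3ⁿ.
Need 3ⁿ ≥ 8.54 mg/mL / 254 mg/L = 33.6, so n ≥ 3.20.
First such tube: n = 4.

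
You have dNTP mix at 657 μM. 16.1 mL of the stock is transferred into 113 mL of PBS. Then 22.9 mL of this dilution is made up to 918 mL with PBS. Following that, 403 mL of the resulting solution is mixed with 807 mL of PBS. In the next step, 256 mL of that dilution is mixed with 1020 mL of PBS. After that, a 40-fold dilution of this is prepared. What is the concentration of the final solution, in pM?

3410 pM

Overall dilution factor = 8.019 × 40.09 × 3.002 × 4.984 × 40 = 1.92 × 10⁵.
657 μM / 1.92 × 10⁵ = 3.41 × 10⁻³ μM = 3410 pM.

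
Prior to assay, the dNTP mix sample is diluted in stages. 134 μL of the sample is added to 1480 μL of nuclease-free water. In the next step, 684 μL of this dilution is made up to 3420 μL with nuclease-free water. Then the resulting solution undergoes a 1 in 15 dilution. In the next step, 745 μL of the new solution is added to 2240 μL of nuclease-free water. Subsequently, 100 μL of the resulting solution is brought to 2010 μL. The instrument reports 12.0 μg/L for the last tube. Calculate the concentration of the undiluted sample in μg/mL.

873 μg/mL

Overall dilution factor = 12.04 × 5 × 15 × 4.007 × 20.10 = 7.28 × 10⁴.
Original = 12.0 μg/L × 7.28 × 10⁴ = 8.73 × 10⁵ μg/L = 873 μg/mL.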